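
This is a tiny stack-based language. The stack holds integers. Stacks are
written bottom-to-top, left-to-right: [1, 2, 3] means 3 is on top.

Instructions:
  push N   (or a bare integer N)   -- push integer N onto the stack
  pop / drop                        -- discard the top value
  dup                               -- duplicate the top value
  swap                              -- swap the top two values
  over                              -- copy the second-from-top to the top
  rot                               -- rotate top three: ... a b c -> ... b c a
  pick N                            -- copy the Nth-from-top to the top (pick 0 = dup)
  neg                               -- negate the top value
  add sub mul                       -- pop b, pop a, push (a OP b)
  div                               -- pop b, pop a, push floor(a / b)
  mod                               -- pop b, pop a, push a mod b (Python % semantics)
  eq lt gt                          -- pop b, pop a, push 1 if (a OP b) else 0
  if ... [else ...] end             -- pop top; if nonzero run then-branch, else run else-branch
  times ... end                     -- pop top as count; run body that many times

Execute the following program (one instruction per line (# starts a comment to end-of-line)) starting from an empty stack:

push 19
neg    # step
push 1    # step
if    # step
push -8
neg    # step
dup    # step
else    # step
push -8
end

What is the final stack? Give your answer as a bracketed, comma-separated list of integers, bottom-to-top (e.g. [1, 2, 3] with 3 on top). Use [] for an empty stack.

After 'push 19': [19]
After 'neg': [-19]
After 'push 1': [-19, 1]
After 'if': [-19]
After 'push -8': [-19, -8]
After 'neg': [-19, 8]
After 'dup': [-19, 8, 8]

Answer: [-19, 8, 8]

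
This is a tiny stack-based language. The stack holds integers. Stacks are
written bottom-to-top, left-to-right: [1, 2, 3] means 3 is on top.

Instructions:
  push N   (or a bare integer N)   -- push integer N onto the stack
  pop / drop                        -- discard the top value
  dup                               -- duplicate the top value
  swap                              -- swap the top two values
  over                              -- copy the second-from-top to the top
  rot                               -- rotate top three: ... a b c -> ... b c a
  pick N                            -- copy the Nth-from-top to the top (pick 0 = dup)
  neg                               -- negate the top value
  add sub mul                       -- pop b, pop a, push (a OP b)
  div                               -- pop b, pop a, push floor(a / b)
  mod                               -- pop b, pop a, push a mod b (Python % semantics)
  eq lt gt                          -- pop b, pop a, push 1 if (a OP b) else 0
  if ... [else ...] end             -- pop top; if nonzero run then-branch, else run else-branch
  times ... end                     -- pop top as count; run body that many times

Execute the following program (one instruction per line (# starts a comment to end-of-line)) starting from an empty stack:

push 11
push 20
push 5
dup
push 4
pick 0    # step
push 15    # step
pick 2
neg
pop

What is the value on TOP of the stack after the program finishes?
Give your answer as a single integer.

Answer: 15

Derivation:
After 'push 11': [11]
After 'push 20': [11, 20]
After 'push 5': [11, 20, 5]
After 'dup': [11, 20, 5, 5]
After 'push 4': [11, 20, 5, 5, 4]
After 'pick 0': [11, 20, 5, 5, 4, 4]
After 'push 15': [11, 20, 5, 5, 4, 4, 15]
After 'pick 2': [11, 20, 5, 5, 4, 4, 15, 4]
After 'neg': [11, 20, 5, 5, 4, 4, 15, -4]
After 'pop': [11, 20, 5, 5, 4, 4, 15]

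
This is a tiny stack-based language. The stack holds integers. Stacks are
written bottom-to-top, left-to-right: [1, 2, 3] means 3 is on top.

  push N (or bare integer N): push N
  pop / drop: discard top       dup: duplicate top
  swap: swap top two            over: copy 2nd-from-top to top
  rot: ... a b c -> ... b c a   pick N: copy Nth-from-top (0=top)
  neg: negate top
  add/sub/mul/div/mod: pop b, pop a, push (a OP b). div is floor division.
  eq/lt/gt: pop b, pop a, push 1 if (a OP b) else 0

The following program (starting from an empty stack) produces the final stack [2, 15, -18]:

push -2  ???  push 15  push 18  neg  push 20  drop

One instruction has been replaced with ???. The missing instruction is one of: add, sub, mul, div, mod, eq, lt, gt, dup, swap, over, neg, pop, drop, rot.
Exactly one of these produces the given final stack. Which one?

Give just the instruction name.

Answer: neg

Derivation:
Stack before ???: [-2]
Stack after ???:  [2]
The instruction that transforms [-2] -> [2] is: neg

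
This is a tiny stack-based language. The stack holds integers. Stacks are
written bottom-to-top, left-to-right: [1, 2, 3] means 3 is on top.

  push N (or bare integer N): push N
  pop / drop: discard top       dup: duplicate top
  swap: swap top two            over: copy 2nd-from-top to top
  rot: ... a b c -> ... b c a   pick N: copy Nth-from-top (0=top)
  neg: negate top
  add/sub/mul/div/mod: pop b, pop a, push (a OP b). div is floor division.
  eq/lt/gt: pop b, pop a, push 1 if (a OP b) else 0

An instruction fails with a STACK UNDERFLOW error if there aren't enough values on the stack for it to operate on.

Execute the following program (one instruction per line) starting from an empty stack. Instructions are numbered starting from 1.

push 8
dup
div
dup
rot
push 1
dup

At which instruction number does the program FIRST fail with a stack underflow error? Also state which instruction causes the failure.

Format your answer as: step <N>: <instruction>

Step 1 ('push 8'): stack = [8], depth = 1
Step 2 ('dup'): stack = [8, 8], depth = 2
Step 3 ('div'): stack = [1], depth = 1
Step 4 ('dup'): stack = [1, 1], depth = 2
Step 5 ('rot'): needs 3 value(s) but depth is 2 — STACK UNDERFLOW

Answer: step 5: rot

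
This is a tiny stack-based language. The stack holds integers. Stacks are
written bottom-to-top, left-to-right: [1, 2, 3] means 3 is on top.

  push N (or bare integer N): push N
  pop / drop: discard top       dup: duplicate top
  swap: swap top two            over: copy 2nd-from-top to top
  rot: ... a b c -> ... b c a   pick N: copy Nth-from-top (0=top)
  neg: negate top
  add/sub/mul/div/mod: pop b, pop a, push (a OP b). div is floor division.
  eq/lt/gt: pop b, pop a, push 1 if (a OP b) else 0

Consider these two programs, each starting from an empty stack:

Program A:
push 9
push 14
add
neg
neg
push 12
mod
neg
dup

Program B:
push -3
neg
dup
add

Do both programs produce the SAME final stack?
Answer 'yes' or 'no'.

Answer: no

Derivation:
Program A trace:
  After 'push 9': [9]
  After 'push 14': [9, 14]
  After 'add': [23]
  After 'neg': [-23]
  After 'neg': [23]
  After 'push 12': [23, 12]
  After 'mod': [11]
  After 'neg': [-11]
  After 'dup': [-11, -11]
Program A final stack: [-11, -11]

Program B trace:
  After 'push -3': [-3]
  After 'neg': [3]
  After 'dup': [3, 3]
  After 'add': [6]
Program B final stack: [6]
Same: no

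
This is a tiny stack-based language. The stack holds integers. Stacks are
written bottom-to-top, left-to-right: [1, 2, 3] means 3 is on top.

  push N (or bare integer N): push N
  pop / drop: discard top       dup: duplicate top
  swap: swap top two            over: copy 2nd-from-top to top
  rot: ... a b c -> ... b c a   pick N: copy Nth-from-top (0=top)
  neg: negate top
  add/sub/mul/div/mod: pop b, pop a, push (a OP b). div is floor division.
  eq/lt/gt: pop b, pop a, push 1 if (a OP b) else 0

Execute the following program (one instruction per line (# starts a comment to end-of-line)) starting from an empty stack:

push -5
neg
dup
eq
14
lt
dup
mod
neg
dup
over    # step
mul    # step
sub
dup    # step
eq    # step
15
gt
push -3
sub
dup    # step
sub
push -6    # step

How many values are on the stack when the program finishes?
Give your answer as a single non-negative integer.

Answer: 2

Derivation:
After 'push -5': stack = [-5] (depth 1)
After 'neg': stack = [5] (depth 1)
After 'dup': stack = [5, 5] (depth 2)
After 'eq': stack = [1] (depth 1)
After 'push 14': stack = [1, 14] (depth 2)
After 'lt': stack = [1] (depth 1)
After 'dup': stack = [1, 1] (depth 2)
After 'mod': stack = [0] (depth 1)
After 'neg': stack = [0] (depth 1)
After 'dup': stack = [0, 0] (depth 2)
  ...
After 'sub': stack = [0] (depth 1)
After 'dup': stack = [0, 0] (depth 2)
After 'eq': stack = [1] (depth 1)
After 'push 15': stack = [1, 15] (depth 2)
After 'gt': stack = [0] (depth 1)
After 'push -3': stack = [0, -3] (depth 2)
After 'sub': stack = [3] (depth 1)
After 'dup': stack = [3, 3] (depth 2)
After 'sub': stack = [0] (depth 1)
After 'push -6': stack = [0, -6] (depth 2)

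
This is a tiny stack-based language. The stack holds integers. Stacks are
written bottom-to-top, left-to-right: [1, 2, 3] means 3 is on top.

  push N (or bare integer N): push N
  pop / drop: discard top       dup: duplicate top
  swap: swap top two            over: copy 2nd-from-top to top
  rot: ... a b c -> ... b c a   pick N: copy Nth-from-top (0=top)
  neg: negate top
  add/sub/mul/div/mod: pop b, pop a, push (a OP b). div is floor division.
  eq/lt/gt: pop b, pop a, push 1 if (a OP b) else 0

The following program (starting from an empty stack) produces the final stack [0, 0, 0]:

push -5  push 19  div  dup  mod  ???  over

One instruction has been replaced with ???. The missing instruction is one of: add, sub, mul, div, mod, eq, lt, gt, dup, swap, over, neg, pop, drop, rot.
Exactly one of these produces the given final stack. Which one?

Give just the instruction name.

Answer: dup

Derivation:
Stack before ???: [0]
Stack after ???:  [0, 0]
The instruction that transforms [0] -> [0, 0] is: dup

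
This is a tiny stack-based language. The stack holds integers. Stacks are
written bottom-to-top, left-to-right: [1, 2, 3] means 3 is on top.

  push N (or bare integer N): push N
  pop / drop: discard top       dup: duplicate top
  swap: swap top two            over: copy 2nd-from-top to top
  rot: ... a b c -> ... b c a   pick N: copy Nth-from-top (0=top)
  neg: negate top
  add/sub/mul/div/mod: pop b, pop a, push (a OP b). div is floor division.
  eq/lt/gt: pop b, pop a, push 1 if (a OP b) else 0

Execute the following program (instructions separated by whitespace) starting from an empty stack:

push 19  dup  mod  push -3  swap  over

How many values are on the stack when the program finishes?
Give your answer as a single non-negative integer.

Answer: 3

Derivation:
After 'push 19': stack = [19] (depth 1)
After 'dup': stack = [19, 19] (depth 2)
After 'mod': stack = [0] (depth 1)
After 'push -3': stack = [0, -3] (depth 2)
After 'swap': stack = [-3, 0] (depth 2)
After 'over': stack = [-3, 0, -3] (depth 3)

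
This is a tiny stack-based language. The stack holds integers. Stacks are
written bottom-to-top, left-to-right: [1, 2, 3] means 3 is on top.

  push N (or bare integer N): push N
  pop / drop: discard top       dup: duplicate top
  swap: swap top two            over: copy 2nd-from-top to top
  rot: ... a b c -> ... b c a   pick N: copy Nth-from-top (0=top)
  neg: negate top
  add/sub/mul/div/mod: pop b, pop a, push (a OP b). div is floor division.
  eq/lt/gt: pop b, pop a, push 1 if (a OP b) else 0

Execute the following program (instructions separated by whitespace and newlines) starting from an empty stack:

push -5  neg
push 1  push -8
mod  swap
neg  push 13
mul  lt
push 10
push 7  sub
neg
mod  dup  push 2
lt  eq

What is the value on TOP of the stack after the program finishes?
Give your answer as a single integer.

After 'push -5': [-5]
After 'neg': [5]
After 'push 1': [5, 1]
After 'push -8': [5, 1, -8]
After 'mod': [5, -7]
After 'swap': [-7, 5]
After 'neg': [-7, -5]
After 'push 13': [-7, -5, 13]
After 'mul': [-7, -65]
After 'lt': [0]
After 'push 10': [0, 10]
After 'push 7': [0, 10, 7]
After 'sub': [0, 3]
After 'neg': [0, -3]
After 'mod': [0]
After 'dup': [0, 0]
After 'push 2': [0, 0, 2]
After 'lt': [0, 1]
After 'eq': [0]

Answer: 0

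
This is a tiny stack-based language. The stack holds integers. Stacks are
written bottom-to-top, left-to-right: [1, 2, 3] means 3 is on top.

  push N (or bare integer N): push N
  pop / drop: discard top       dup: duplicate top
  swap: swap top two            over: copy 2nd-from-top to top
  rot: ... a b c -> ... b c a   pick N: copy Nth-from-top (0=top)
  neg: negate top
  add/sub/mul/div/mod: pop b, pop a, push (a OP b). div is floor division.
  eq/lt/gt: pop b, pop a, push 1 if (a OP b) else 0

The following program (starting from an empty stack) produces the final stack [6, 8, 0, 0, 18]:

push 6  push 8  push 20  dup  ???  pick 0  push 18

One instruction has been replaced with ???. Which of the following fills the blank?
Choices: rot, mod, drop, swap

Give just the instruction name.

Stack before ???: [6, 8, 20, 20]
Stack after ???:  [6, 8, 0]
Checking each choice:
  rot: produces [6, 20, 20, 8, 8, 18]
  mod: MATCH
  drop: produces [6, 8, 20, 20, 18]
  swap: produces [6, 8, 20, 20, 20, 18]


Answer: mod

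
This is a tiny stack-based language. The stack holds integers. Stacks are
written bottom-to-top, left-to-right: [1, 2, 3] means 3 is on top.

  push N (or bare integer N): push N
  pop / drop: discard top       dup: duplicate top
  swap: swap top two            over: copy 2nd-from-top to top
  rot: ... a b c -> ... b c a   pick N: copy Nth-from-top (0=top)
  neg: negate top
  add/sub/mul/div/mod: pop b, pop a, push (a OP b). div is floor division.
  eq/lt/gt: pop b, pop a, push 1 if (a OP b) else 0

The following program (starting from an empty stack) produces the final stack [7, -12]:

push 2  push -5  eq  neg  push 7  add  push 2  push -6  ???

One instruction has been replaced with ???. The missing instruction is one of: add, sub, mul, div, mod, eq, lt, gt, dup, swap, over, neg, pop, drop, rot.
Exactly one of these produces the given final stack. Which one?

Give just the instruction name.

Stack before ???: [7, 2, -6]
Stack after ???:  [7, -12]
The instruction that transforms [7, 2, -6] -> [7, -12] is: mul

Answer: mul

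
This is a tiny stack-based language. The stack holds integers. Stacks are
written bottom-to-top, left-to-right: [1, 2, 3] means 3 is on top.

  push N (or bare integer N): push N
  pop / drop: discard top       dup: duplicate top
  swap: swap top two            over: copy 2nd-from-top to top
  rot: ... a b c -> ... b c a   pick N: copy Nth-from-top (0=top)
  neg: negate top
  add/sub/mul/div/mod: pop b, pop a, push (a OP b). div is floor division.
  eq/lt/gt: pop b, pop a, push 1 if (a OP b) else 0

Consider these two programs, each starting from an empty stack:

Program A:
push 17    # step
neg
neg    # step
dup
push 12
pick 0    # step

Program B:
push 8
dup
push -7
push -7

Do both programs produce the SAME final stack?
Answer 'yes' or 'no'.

Answer: no

Derivation:
Program A trace:
  After 'push 17': [17]
  After 'neg': [-17]
  After 'neg': [17]
  After 'dup': [17, 17]
  After 'push 12': [17, 17, 12]
  After 'pick 0': [17, 17, 12, 12]
Program A final stack: [17, 17, 12, 12]

Program B trace:
  After 'push 8': [8]
  After 'dup': [8, 8]
  After 'push -7': [8, 8, -7]
  After 'push -7': [8, 8, -7, -7]
Program B final stack: [8, 8, -7, -7]
Same: no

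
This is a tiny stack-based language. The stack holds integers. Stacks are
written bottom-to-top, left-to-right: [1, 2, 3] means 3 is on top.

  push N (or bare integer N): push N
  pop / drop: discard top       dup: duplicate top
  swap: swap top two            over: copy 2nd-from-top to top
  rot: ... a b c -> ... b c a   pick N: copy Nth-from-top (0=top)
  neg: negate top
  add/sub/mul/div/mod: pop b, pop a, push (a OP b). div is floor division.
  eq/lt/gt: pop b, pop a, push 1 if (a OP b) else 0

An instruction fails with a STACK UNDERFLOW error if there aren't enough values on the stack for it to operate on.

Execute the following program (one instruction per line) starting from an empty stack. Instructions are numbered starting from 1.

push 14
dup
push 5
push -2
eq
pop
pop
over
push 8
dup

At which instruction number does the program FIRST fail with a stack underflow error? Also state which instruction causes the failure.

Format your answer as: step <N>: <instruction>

Answer: step 8: over

Derivation:
Step 1 ('push 14'): stack = [14], depth = 1
Step 2 ('dup'): stack = [14, 14], depth = 2
Step 3 ('push 5'): stack = [14, 14, 5], depth = 3
Step 4 ('push -2'): stack = [14, 14, 5, -2], depth = 4
Step 5 ('eq'): stack = [14, 14, 0], depth = 3
Step 6 ('pop'): stack = [14, 14], depth = 2
Step 7 ('pop'): stack = [14], depth = 1
Step 8 ('over'): needs 2 value(s) but depth is 1 — STACK UNDERFLOW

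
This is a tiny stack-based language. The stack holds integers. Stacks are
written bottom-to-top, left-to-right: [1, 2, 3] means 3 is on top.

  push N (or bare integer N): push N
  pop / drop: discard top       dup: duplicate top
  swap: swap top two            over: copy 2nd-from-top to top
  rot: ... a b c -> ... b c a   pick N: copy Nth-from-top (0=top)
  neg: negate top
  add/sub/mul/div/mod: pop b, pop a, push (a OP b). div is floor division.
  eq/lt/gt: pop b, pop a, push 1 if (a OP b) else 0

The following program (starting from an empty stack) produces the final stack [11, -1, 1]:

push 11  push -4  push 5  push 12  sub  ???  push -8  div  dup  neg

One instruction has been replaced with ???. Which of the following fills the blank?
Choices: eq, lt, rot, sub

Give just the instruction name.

Answer: sub

Derivation:
Stack before ???: [11, -4, -7]
Stack after ???:  [11, 3]
Checking each choice:
  eq: produces [11, 0, 0]
  lt: produces [11, 0, 0]
  rot: produces [-4, -7, -2, 2]
  sub: MATCH


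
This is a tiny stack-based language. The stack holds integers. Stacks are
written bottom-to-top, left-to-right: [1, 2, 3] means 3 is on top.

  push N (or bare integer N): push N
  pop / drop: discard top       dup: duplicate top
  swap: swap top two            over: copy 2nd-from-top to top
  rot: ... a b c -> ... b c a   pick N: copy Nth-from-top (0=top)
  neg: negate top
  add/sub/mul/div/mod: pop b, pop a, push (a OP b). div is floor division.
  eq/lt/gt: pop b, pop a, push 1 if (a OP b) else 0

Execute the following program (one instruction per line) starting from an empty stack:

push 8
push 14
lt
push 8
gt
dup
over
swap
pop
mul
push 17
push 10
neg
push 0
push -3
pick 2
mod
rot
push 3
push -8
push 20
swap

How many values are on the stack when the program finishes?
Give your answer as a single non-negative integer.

Answer: 8

Derivation:
After 'push 8': stack = [8] (depth 1)
After 'push 14': stack = [8, 14] (depth 2)
After 'lt': stack = [1] (depth 1)
After 'push 8': stack = [1, 8] (depth 2)
After 'gt': stack = [0] (depth 1)
After 'dup': stack = [0, 0] (depth 2)
After 'over': stack = [0, 0, 0] (depth 3)
After 'swap': stack = [0, 0, 0] (depth 3)
After 'pop': stack = [0, 0] (depth 2)
After 'mul': stack = [0] (depth 1)
  ...
After 'neg': stack = [0, 17, -10] (depth 3)
After 'push 0': stack = [0, 17, -10, 0] (depth 4)
After 'push -3': stack = [0, 17, -10, 0, -3] (depth 5)
After 'pick 2': stack = [0, 17, -10, 0, -3, -10] (depth 6)
After 'mod': stack = [0, 17, -10, 0, -3] (depth 5)
After 'rot': stack = [0, 17, 0, -3, -10] (depth 5)
After 'push 3': stack = [0, 17, 0, -3, -10, 3] (depth 6)
After 'push -8': stack = [0, 17, 0, -3, -10, 3, -8] (depth 7)
After 'push 20': stack = [0, 17, 0, -3, -10, 3, -8, 20] (depth 8)
After 'swap': stack = [0, 17, 0, -3, -10, 3, 20, -8] (depth 8)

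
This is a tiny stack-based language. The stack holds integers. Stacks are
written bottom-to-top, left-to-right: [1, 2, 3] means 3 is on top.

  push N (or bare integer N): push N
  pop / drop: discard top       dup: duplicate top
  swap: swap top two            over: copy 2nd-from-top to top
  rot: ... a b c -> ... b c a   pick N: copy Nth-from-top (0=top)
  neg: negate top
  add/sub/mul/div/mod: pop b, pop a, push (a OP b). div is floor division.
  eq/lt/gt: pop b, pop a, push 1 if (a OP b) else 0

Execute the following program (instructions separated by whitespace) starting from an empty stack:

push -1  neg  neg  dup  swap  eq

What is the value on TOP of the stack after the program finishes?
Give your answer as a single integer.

After 'push -1': [-1]
After 'neg': [1]
After 'neg': [-1]
After 'dup': [-1, -1]
After 'swap': [-1, -1]
After 'eq': [1]

Answer: 1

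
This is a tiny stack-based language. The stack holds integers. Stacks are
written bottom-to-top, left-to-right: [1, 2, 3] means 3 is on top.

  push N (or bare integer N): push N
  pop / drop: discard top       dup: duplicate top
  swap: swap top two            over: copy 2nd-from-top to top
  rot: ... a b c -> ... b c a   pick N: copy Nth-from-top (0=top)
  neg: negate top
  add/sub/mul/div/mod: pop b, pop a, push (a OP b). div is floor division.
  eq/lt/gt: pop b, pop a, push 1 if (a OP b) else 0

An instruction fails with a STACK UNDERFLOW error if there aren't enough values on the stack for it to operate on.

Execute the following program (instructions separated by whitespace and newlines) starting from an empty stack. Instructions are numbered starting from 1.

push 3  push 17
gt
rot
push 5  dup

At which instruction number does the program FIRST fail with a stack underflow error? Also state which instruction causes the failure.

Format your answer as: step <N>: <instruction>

Answer: step 4: rot

Derivation:
Step 1 ('push 3'): stack = [3], depth = 1
Step 2 ('push 17'): stack = [3, 17], depth = 2
Step 3 ('gt'): stack = [0], depth = 1
Step 4 ('rot'): needs 3 value(s) but depth is 1 — STACK UNDERFLOW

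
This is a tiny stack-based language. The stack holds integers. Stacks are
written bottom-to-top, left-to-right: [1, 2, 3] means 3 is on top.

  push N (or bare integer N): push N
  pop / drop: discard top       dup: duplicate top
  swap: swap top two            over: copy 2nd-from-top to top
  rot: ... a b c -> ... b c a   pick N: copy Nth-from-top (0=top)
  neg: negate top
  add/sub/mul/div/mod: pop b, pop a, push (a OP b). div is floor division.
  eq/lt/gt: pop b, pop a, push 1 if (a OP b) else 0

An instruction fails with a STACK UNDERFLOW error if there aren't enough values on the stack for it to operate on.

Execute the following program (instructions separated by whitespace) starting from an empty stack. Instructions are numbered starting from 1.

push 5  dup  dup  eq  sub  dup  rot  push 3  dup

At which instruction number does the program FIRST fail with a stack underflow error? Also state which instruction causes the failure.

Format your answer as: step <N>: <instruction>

Step 1 ('push 5'): stack = [5], depth = 1
Step 2 ('dup'): stack = [5, 5], depth = 2
Step 3 ('dup'): stack = [5, 5, 5], depth = 3
Step 4 ('eq'): stack = [5, 1], depth = 2
Step 5 ('sub'): stack = [4], depth = 1
Step 6 ('dup'): stack = [4, 4], depth = 2
Step 7 ('rot'): needs 3 value(s) but depth is 2 — STACK UNDERFLOW

Answer: step 7: rot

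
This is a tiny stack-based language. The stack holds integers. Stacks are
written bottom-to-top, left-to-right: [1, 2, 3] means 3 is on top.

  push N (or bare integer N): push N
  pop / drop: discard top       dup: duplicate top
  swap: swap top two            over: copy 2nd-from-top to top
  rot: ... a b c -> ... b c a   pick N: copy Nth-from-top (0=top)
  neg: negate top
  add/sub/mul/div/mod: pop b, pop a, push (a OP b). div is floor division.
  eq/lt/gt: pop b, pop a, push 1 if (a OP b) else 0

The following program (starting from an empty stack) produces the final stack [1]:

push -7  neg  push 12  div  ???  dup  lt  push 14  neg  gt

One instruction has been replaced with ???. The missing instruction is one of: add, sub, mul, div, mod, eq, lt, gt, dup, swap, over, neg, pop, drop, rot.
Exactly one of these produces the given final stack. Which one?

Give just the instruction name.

Stack before ???: [0]
Stack after ???:  [0]
The instruction that transforms [0] -> [0] is: neg

Answer: neg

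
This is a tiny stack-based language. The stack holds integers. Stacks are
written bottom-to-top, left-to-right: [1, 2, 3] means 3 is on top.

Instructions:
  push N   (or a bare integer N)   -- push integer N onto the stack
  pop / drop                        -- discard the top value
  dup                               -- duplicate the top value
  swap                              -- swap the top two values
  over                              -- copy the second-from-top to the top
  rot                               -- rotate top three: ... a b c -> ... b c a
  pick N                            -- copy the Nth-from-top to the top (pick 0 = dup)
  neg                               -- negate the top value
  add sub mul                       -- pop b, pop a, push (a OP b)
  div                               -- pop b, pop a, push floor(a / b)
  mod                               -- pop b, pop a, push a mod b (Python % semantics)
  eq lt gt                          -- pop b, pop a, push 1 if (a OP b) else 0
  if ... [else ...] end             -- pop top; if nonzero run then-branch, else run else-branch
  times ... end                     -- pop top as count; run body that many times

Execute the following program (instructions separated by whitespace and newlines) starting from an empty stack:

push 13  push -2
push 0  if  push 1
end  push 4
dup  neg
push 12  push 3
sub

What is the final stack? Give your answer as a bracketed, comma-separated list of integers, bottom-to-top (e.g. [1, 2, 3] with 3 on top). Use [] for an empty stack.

Answer: [13, -2, 4, -4, 9]

Derivation:
After 'push 13': [13]
After 'push -2': [13, -2]
After 'push 0': [13, -2, 0]
After 'if': [13, -2]
After 'push 4': [13, -2, 4]
After 'dup': [13, -2, 4, 4]
After 'neg': [13, -2, 4, -4]
After 'push 12': [13, -2, 4, -4, 12]
After 'push 3': [13, -2, 4, -4, 12, 3]
After 'sub': [13, -2, 4, -4, 9]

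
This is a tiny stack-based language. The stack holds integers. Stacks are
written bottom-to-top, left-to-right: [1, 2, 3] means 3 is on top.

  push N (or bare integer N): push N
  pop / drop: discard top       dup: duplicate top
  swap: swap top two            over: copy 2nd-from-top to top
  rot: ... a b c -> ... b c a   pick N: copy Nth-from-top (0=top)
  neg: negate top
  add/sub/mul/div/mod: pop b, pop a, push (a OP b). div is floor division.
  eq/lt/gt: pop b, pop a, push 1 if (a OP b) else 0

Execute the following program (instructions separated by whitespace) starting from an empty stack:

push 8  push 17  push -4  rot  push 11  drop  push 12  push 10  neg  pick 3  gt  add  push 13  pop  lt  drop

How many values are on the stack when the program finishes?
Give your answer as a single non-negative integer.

After 'push 8': stack = [8] (depth 1)
After 'push 17': stack = [8, 17] (depth 2)
After 'push -4': stack = [8, 17, -4] (depth 3)
After 'rot': stack = [17, -4, 8] (depth 3)
After 'push 11': stack = [17, -4, 8, 11] (depth 4)
After 'drop': stack = [17, -4, 8] (depth 3)
After 'push 12': stack = [17, -4, 8, 12] (depth 4)
After 'push 10': stack = [17, -4, 8, 12, 10] (depth 5)
After 'neg': stack = [17, -4, 8, 12, -10] (depth 5)
After 'pick 3': stack = [17, -4, 8, 12, -10, -4] (depth 6)
After 'gt': stack = [17, -4, 8, 12, 0] (depth 5)
After 'add': stack = [17, -4, 8, 12] (depth 4)
After 'push 13': stack = [17, -4, 8, 12, 13] (depth 5)
After 'pop': stack = [17, -4, 8, 12] (depth 4)
After 'lt': stack = [17, -4, 1] (depth 3)
After 'drop': stack = [17, -4] (depth 2)

Answer: 2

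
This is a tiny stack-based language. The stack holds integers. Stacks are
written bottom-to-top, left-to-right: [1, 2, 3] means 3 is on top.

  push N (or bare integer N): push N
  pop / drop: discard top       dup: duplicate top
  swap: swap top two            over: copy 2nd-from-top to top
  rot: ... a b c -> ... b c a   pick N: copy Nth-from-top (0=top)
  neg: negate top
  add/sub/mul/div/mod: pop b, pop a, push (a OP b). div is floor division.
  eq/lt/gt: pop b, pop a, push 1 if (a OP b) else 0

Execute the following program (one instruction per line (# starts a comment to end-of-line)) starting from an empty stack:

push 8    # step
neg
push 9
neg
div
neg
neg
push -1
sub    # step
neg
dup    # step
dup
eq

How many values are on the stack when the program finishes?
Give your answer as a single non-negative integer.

Answer: 2

Derivation:
After 'push 8': stack = [8] (depth 1)
After 'neg': stack = [-8] (depth 1)
After 'push 9': stack = [-8, 9] (depth 2)
After 'neg': stack = [-8, -9] (depth 2)
After 'div': stack = [0] (depth 1)
After 'neg': stack = [0] (depth 1)
After 'neg': stack = [0] (depth 1)
After 'push -1': stack = [0, -1] (depth 2)
After 'sub': stack = [1] (depth 1)
After 'neg': stack = [-1] (depth 1)
After 'dup': stack = [-1, -1] (depth 2)
After 'dup': stack = [-1, -1, -1] (depth 3)
After 'eq': stack = [-1, 1] (depth 2)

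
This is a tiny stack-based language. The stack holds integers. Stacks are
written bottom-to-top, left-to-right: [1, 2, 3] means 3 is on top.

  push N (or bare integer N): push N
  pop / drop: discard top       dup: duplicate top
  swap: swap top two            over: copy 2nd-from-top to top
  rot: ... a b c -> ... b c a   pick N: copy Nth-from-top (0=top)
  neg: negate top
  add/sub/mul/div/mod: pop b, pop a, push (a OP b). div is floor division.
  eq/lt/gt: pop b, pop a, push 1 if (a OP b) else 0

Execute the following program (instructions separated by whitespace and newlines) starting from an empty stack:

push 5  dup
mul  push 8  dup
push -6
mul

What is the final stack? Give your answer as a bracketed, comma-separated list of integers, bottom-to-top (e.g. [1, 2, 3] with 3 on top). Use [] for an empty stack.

Answer: [25, 8, -48]

Derivation:
After 'push 5': [5]
After 'dup': [5, 5]
After 'mul': [25]
After 'push 8': [25, 8]
After 'dup': [25, 8, 8]
After 'push -6': [25, 8, 8, -6]
After 'mul': [25, 8, -48]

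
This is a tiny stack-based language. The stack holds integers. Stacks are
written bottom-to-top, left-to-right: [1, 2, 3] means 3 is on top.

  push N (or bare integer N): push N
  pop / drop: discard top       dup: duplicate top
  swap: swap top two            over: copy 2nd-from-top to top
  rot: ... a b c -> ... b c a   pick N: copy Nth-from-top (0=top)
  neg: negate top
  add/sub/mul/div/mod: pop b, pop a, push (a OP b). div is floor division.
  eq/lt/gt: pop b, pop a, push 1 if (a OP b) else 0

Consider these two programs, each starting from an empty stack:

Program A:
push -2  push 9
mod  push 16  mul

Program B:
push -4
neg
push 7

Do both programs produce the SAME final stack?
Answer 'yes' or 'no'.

Program A trace:
  After 'push -2': [-2]
  After 'push 9': [-2, 9]
  After 'mod': [7]
  After 'push 16': [7, 16]
  After 'mul': [112]
Program A final stack: [112]

Program B trace:
  After 'push -4': [-4]
  After 'neg': [4]
  After 'push 7': [4, 7]
Program B final stack: [4, 7]
Same: no

Answer: no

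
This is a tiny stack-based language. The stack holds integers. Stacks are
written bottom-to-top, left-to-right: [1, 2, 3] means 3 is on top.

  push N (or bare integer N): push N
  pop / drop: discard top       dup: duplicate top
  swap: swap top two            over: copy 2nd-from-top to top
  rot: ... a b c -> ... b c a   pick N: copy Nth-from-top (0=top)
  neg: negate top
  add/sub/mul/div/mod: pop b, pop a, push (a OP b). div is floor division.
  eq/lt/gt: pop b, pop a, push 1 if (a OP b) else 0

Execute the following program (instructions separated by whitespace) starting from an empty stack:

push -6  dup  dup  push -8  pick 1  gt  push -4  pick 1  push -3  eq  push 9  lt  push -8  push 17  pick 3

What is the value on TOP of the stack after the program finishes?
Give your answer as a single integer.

After 'push -6': [-6]
After 'dup': [-6, -6]
After 'dup': [-6, -6, -6]
After 'push -8': [-6, -6, -6, -8]
After 'pick 1': [-6, -6, -6, -8, -6]
After 'gt': [-6, -6, -6, 0]
After 'push -4': [-6, -6, -6, 0, -4]
After 'pick 1': [-6, -6, -6, 0, -4, 0]
After 'push -3': [-6, -6, -6, 0, -4, 0, -3]
After 'eq': [-6, -6, -6, 0, -4, 0]
After 'push 9': [-6, -6, -6, 0, -4, 0, 9]
After 'lt': [-6, -6, -6, 0, -4, 1]
After 'push -8': [-6, -6, -6, 0, -4, 1, -8]
After 'push 17': [-6, -6, -6, 0, -4, 1, -8, 17]
After 'pick 3': [-6, -6, -6, 0, -4, 1, -8, 17, -4]

Answer: -4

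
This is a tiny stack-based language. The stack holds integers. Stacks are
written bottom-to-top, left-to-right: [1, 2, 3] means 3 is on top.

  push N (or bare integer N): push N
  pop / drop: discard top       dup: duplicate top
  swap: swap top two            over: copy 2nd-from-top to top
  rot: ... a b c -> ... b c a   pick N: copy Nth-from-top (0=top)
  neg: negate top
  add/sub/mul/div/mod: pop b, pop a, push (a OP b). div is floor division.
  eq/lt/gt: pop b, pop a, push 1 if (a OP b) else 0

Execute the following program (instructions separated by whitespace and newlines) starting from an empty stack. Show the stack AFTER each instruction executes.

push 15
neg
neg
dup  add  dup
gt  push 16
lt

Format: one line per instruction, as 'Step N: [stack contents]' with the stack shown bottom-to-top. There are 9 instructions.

Step 1: [15]
Step 2: [-15]
Step 3: [15]
Step 4: [15, 15]
Step 5: [30]
Step 6: [30, 30]
Step 7: [0]
Step 8: [0, 16]
Step 9: [1]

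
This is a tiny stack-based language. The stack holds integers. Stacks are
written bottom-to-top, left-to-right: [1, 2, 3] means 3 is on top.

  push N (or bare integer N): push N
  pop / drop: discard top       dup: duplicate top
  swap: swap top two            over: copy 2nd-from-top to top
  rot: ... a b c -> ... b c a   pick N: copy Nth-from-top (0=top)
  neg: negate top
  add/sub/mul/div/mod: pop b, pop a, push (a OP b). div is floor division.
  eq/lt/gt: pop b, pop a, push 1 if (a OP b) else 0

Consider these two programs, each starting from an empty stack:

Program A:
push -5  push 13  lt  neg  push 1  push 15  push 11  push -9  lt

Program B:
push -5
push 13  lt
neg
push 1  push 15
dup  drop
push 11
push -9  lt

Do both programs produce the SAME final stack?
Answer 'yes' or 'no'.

Answer: yes

Derivation:
Program A trace:
  After 'push -5': [-5]
  After 'push 13': [-5, 13]
  After 'lt': [1]
  After 'neg': [-1]
  After 'push 1': [-1, 1]
  After 'push 15': [-1, 1, 15]
  After 'push 11': [-1, 1, 15, 11]
  After 'push -9': [-1, 1, 15, 11, -9]
  After 'lt': [-1, 1, 15, 0]
Program A final stack: [-1, 1, 15, 0]

Program B trace:
  After 'push -5': [-5]
  After 'push 13': [-5, 13]
  After 'lt': [1]
  After 'neg': [-1]
  After 'push 1': [-1, 1]
  After 'push 15': [-1, 1, 15]
  After 'dup': [-1, 1, 15, 15]
  After 'drop': [-1, 1, 15]
  After 'push 11': [-1, 1, 15, 11]
  After 'push -9': [-1, 1, 15, 11, -9]
  After 'lt': [-1, 1, 15, 0]
Program B final stack: [-1, 1, 15, 0]
Same: yes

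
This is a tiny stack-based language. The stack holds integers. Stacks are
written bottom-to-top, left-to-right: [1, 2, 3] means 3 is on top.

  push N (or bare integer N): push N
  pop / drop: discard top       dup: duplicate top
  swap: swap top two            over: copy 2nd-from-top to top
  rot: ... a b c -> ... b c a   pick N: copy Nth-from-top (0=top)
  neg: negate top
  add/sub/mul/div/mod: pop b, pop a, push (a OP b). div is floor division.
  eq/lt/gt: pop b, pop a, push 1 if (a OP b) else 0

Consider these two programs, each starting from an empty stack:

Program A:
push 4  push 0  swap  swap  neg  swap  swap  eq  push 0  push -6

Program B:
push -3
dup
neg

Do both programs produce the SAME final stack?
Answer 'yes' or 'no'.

Answer: no

Derivation:
Program A trace:
  After 'push 4': [4]
  After 'push 0': [4, 0]
  After 'swap': [0, 4]
  After 'swap': [4, 0]
  After 'neg': [4, 0]
  After 'swap': [0, 4]
  After 'swap': [4, 0]
  After 'eq': [0]
  After 'push 0': [0, 0]
  After 'push -6': [0, 0, -6]
Program A final stack: [0, 0, -6]

Program B trace:
  After 'push -3': [-3]
  After 'dup': [-3, -3]
  After 'neg': [-3, 3]
Program B final stack: [-3, 3]
Same: no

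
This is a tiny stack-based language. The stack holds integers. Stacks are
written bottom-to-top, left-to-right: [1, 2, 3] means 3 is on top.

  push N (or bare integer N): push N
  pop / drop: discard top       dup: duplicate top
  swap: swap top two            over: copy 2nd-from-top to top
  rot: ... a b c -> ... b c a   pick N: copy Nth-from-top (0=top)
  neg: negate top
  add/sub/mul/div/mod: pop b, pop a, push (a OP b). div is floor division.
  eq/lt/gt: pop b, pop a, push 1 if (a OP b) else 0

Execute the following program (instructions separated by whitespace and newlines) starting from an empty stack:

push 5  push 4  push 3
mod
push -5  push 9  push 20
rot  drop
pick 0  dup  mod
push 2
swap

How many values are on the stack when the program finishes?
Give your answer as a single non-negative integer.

After 'push 5': stack = [5] (depth 1)
After 'push 4': stack = [5, 4] (depth 2)
After 'push 3': stack = [5, 4, 3] (depth 3)
After 'mod': stack = [5, 1] (depth 2)
After 'push -5': stack = [5, 1, -5] (depth 3)
After 'push 9': stack = [5, 1, -5, 9] (depth 4)
After 'push 20': stack = [5, 1, -5, 9, 20] (depth 5)
After 'rot': stack = [5, 1, 9, 20, -5] (depth 5)
After 'drop': stack = [5, 1, 9, 20] (depth 4)
After 'pick 0': stack = [5, 1, 9, 20, 20] (depth 5)
After 'dup': stack = [5, 1, 9, 20, 20, 20] (depth 6)
After 'mod': stack = [5, 1, 9, 20, 0] (depth 5)
After 'push 2': stack = [5, 1, 9, 20, 0, 2] (depth 6)
After 'swap': stack = [5, 1, 9, 20, 2, 0] (depth 6)

Answer: 6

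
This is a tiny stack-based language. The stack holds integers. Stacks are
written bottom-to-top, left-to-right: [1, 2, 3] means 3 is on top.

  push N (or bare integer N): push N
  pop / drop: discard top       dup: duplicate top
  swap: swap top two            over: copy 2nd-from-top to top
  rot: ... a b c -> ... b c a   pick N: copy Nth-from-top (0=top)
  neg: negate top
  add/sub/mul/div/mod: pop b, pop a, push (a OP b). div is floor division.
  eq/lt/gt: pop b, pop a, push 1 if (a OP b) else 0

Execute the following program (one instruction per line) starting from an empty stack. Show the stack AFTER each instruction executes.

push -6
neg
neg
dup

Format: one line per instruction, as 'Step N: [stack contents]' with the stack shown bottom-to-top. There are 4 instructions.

Step 1: [-6]
Step 2: [6]
Step 3: [-6]
Step 4: [-6, -6]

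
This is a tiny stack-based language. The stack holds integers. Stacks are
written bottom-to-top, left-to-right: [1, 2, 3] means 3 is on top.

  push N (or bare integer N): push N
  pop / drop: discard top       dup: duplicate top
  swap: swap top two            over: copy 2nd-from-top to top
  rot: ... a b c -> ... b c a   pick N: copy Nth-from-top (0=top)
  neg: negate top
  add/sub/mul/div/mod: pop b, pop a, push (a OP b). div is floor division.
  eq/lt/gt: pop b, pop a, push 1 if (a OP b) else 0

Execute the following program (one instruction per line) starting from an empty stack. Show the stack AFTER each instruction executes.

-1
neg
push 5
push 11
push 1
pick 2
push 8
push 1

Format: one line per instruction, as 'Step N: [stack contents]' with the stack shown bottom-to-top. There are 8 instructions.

Step 1: [-1]
Step 2: [1]
Step 3: [1, 5]
Step 4: [1, 5, 11]
Step 5: [1, 5, 11, 1]
Step 6: [1, 5, 11, 1, 5]
Step 7: [1, 5, 11, 1, 5, 8]
Step 8: [1, 5, 11, 1, 5, 8, 1]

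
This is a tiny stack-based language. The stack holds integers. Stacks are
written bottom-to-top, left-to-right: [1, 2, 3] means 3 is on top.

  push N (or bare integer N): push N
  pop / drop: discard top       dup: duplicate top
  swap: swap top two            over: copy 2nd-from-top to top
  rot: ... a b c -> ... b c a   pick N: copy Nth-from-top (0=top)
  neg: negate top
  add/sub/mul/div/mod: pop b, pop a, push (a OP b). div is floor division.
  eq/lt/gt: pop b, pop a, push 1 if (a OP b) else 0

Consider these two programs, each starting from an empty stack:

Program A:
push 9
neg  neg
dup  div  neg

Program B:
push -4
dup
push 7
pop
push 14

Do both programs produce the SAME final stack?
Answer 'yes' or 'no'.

Program A trace:
  After 'push 9': [9]
  After 'neg': [-9]
  After 'neg': [9]
  After 'dup': [9, 9]
  After 'div': [1]
  After 'neg': [-1]
Program A final stack: [-1]

Program B trace:
  After 'push -4': [-4]
  After 'dup': [-4, -4]
  After 'push 7': [-4, -4, 7]
  After 'pop': [-4, -4]
  After 'push 14': [-4, -4, 14]
Program B final stack: [-4, -4, 14]
Same: no

Answer: no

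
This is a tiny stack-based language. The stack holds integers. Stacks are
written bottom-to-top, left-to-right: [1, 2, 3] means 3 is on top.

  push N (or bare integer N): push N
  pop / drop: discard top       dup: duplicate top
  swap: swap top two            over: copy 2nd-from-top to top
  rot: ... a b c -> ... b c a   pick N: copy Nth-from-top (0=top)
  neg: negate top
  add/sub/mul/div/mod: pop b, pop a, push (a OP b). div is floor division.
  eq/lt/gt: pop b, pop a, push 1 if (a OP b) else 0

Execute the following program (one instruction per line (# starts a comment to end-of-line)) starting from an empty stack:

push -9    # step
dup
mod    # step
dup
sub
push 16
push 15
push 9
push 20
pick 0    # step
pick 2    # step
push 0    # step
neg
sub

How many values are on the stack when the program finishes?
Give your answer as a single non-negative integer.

Answer: 7

Derivation:
After 'push -9': stack = [-9] (depth 1)
After 'dup': stack = [-9, -9] (depth 2)
After 'mod': stack = [0] (depth 1)
After 'dup': stack = [0, 0] (depth 2)
After 'sub': stack = [0] (depth 1)
After 'push 16': stack = [0, 16] (depth 2)
After 'push 15': stack = [0, 16, 15] (depth 3)
After 'push 9': stack = [0, 16, 15, 9] (depth 4)
After 'push 20': stack = [0, 16, 15, 9, 20] (depth 5)
After 'pick 0': stack = [0, 16, 15, 9, 20, 20] (depth 6)
After 'pick 2': stack = [0, 16, 15, 9, 20, 20, 9] (depth 7)
After 'push 0': stack = [0, 16, 15, 9, 20, 20, 9, 0] (depth 8)
After 'neg': stack = [0, 16, 15, 9, 20, 20, 9, 0] (depth 8)
After 'sub': stack = [0, 16, 15, 9, 20, 20, 9] (depth 7)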